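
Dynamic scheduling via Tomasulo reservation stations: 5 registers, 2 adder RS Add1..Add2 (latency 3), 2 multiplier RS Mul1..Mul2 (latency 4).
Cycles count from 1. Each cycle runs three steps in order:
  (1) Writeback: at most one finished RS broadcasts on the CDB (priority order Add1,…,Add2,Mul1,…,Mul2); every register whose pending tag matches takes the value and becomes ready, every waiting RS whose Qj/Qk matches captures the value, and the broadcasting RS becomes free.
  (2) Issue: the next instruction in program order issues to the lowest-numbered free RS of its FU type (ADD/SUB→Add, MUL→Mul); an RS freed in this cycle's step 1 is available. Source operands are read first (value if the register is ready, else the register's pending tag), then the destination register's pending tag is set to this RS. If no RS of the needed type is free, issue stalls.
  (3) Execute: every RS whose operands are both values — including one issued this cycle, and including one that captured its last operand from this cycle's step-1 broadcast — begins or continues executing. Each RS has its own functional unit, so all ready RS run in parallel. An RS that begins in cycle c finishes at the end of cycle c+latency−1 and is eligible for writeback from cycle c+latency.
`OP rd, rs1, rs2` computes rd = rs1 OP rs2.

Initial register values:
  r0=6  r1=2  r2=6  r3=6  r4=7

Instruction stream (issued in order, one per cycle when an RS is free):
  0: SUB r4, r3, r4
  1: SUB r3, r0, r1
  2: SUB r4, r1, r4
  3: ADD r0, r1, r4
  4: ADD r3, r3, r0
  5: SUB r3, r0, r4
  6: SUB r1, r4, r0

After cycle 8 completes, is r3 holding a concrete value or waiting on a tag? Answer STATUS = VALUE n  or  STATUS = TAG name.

STATUS = TAG Add1

cycle 1: issue SUB r4<-Add1 // r0:6,r1:2,r2:6,r3:6,r4:Add1
cycle 2: issue SUB r3<-Add2 // r0:6,r1:2,r2:6,r3:Add2,r4:Add1
cycle 3: stall // r0:6,r1:2,r2:6,r3:Add2,r4:Add1
cycle 4: CDB Add1=-1; issue SUB r4<-Add1 // r0:6,r1:2,r2:6,r3:Add2,r4:Add1
cycle 5: CDB Add2=4; issue ADD r0<-Add2 // r0:Add2,r1:2,r2:6,r3:4,r4:Add1
cycle 6: stall // r0:Add2,r1:2,r2:6,r3:4,r4:Add1
cycle 7: CDB Add1=3; issue ADD r3<-Add1 // r0:Add2,r1:2,r2:6,r3:Add1,r4:3
cycle 8: stall // r0:Add2,r1:2,r2:6,r3:Add1,r4:3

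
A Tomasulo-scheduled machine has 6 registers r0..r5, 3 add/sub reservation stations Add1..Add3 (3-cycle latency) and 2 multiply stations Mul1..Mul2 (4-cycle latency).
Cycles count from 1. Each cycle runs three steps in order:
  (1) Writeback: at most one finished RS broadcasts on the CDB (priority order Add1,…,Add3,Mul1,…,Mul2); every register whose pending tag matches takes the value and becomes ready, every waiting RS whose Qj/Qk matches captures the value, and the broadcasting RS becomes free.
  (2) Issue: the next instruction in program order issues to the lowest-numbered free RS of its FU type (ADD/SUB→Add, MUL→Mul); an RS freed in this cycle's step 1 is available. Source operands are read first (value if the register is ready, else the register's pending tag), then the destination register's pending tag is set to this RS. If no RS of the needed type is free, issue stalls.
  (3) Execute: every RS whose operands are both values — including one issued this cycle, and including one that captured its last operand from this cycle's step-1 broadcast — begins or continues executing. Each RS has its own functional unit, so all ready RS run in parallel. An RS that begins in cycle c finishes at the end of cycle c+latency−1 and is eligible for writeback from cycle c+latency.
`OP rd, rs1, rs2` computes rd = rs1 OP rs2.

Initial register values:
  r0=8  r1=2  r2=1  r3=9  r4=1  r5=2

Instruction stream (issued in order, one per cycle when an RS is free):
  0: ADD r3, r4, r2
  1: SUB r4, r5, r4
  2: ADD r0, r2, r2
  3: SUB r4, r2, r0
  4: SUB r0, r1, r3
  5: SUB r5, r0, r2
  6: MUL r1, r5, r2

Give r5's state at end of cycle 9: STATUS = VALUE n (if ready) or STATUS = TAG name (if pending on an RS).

STATUS = TAG Add3

cycle 1: issue ADD r3<-Add1 // r0:8,r1:2,r2:1,r3:Add1,r4:1,r5:2
cycle 2: issue SUB r4<-Add2 // r0:8,r1:2,r2:1,r3:Add1,r4:Add2,r5:2
cycle 3: issue ADD r0<-Add3 // r0:Add3,r1:2,r2:1,r3:Add1,r4:Add2,r5:2
cycle 4: CDB Add1=2; issue SUB r4<-Add1 // r0:Add3,r1:2,r2:1,r3:2,r4:Add1,r5:2
cycle 5: CDB Add2=1; issue SUB r0<-Add2 // r0:Add2,r1:2,r2:1,r3:2,r4:Add1,r5:2
cycle 6: CDB Add3=2; issue SUB r5<-Add3 // r0:Add2,r1:2,r2:1,r3:2,r4:Add1,r5:Add3
cycle 7: issue MUL r1<-Mul1 // r0:Add2,r1:Mul1,r2:1,r3:2,r4:Add1,r5:Add3
cycle 8: CDB Add2=0 // r0:0,r1:Mul1,r2:1,r3:2,r4:Add1,r5:Add3
cycle 9: CDB Add1=-1 // r0:0,r1:Mul1,r2:1,r3:2,r4:-1,r5:Add3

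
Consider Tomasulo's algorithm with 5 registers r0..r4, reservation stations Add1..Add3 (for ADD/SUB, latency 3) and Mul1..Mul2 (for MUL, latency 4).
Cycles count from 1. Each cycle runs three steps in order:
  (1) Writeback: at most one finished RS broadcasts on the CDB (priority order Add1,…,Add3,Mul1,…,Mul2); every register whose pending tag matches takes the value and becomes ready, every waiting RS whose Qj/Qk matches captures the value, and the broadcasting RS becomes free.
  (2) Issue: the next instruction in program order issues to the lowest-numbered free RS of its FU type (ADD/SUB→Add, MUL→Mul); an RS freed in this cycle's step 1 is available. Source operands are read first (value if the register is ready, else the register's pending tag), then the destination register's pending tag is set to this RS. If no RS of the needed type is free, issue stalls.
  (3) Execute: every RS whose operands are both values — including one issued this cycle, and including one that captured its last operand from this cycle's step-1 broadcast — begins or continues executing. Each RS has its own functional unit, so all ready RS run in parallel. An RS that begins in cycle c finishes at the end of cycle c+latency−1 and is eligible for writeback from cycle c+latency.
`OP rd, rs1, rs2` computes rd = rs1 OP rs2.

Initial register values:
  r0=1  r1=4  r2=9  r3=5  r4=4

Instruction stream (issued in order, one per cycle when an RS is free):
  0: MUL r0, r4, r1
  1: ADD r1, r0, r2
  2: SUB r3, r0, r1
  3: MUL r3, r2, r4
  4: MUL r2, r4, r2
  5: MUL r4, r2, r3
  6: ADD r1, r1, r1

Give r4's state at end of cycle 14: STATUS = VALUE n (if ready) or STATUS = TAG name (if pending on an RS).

c1: issue MUL r0<-Mul1 | r0:Mul1,r1:4,r2:9,r3:5,r4:4
c2: issue ADD r1<-Add1 | r0:Mul1,r1:Add1,r2:9,r3:5,r4:4
c3: issue SUB r3<-Add2 | r0:Mul1,r1:Add1,r2:9,r3:Add2,r4:4
c4: issue MUL r3<-Mul2 | r0:Mul1,r1:Add1,r2:9,r3:Mul2,r4:4
c5: CDB Mul1=16; issue MUL r2<-Mul1 | r0:16,r1:Add1,r2:Mul1,r3:Mul2,r4:4
c6: stall | r0:16,r1:Add1,r2:Mul1,r3:Mul2,r4:4
c7: stall | r0:16,r1:Add1,r2:Mul1,r3:Mul2,r4:4
c8: CDB Add1=25; stall | r0:16,r1:25,r2:Mul1,r3:Mul2,r4:4
c9: CDB Mul1=36; issue MUL r4<-Mul1 | r0:16,r1:25,r2:36,r3:Mul2,r4:Mul1
c10: CDB Mul2=36; issue ADD r1<-Add1 | r0:16,r1:Add1,r2:36,r3:36,r4:Mul1
c11: CDB Add2=-9 | r0:16,r1:Add1,r2:36,r3:36,r4:Mul1
c12: - | r0:16,r1:Add1,r2:36,r3:36,r4:Mul1
c13: CDB Add1=50 | r0:16,r1:50,r2:36,r3:36,r4:Mul1
c14: CDB Mul1=1296 | r0:16,r1:50,r2:36,r3:36,r4:1296

STATUS = VALUE 1296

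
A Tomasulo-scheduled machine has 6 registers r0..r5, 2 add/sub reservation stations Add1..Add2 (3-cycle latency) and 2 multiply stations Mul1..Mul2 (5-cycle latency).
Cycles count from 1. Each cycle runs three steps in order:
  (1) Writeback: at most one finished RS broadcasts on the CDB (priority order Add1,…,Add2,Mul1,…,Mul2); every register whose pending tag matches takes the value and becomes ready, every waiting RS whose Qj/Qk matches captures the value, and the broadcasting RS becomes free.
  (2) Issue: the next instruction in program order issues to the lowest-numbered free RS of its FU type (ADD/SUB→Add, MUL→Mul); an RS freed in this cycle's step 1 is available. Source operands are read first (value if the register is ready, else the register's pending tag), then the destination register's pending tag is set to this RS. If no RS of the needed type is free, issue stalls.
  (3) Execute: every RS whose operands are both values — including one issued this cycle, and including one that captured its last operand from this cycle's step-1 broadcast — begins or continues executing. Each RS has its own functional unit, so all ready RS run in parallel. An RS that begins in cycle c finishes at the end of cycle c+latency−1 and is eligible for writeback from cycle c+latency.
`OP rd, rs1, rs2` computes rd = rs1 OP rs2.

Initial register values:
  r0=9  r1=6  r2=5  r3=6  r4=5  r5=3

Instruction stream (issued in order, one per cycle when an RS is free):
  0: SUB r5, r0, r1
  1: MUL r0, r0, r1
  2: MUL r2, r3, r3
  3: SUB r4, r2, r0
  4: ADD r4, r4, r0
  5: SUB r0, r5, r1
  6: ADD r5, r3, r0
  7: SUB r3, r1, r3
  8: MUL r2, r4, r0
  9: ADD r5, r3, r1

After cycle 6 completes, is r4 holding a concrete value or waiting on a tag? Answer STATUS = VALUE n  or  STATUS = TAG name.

STATUS = TAG Add2

cycle 1: issue SUB r5<-Add1 // r0:9,r1:6,r2:5,r3:6,r4:5,r5:Add1
cycle 2: issue MUL r0<-Mul1 // r0:Mul1,r1:6,r2:5,r3:6,r4:5,r5:Add1
cycle 3: issue MUL r2<-Mul2 // r0:Mul1,r1:6,r2:Mul2,r3:6,r4:5,r5:Add1
cycle 4: CDB Add1=3; issue SUB r4<-Add1 // r0:Mul1,r1:6,r2:Mul2,r3:6,r4:Add1,r5:3
cycle 5: issue ADD r4<-Add2 // r0:Mul1,r1:6,r2:Mul2,r3:6,r4:Add2,r5:3
cycle 6: stall // r0:Mul1,r1:6,r2:Mul2,r3:6,r4:Add2,r5:3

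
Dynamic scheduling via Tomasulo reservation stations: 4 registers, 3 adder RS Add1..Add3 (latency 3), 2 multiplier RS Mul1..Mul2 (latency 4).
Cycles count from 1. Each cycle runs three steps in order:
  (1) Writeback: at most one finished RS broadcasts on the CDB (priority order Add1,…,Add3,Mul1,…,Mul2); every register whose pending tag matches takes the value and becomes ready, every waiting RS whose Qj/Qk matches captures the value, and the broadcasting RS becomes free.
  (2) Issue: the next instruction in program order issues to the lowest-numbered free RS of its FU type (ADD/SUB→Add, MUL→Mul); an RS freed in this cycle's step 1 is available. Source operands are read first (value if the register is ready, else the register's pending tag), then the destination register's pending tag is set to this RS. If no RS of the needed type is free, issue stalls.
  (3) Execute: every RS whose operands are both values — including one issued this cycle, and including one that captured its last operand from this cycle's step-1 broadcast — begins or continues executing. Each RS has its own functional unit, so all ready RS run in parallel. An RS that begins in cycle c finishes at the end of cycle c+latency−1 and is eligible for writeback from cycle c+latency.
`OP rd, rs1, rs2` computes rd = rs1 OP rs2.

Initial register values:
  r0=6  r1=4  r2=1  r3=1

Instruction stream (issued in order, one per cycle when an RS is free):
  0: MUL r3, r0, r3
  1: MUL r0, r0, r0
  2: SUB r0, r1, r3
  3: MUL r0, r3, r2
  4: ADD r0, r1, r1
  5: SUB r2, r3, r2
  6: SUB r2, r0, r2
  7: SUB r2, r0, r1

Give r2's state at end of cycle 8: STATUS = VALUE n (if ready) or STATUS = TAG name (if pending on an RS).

  c1: issue MUL r3<-Mul1  regs: r0:6,r1:4,r2:1,r3:Mul1
  c2: issue MUL r0<-Mul2  regs: r0:Mul2,r1:4,r2:1,r3:Mul1
  c3: issue SUB r0<-Add1  regs: r0:Add1,r1:4,r2:1,r3:Mul1
  c4: stall  regs: r0:Add1,r1:4,r2:1,r3:Mul1
  c5: CDB Mul1=6; issue MUL r0<-Mul1  regs: r0:Mul1,r1:4,r2:1,r3:6
  c6: CDB Mul2=36; issue ADD r0<-Add2  regs: r0:Add2,r1:4,r2:1,r3:6
  c7: issue SUB r2<-Add3  regs: r0:Add2,r1:4,r2:Add3,r3:6
  c8: CDB Add1=-2; issue SUB r2<-Add1  regs: r0:Add2,r1:4,r2:Add1,r3:6

STATUS = TAG Add1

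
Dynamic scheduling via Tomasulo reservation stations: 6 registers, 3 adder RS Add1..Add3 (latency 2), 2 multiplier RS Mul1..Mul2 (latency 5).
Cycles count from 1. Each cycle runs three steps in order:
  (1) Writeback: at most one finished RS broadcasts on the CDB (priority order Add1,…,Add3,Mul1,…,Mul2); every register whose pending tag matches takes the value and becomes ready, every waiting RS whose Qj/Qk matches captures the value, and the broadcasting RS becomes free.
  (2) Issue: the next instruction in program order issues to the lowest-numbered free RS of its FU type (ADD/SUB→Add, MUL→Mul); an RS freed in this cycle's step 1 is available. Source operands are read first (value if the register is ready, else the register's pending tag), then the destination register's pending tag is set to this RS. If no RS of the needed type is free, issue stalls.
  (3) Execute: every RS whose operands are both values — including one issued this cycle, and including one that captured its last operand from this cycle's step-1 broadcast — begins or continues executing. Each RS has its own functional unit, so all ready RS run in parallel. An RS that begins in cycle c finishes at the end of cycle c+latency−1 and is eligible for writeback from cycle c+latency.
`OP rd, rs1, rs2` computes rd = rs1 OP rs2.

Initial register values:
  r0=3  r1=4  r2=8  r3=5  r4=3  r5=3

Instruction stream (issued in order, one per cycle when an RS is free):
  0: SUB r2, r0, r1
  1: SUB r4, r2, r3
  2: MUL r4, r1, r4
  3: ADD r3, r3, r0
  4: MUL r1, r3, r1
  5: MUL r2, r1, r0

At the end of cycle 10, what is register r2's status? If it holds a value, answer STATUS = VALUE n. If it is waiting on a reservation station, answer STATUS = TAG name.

STATUS = TAG Mul1

cycle 1: issue SUB r2<-Add1 // r0:3,r1:4,r2:Add1,r3:5,r4:3,r5:3
cycle 2: issue SUB r4<-Add2 // r0:3,r1:4,r2:Add1,r3:5,r4:Add2,r5:3
cycle 3: CDB Add1=-1; issue MUL r4<-Mul1 // r0:3,r1:4,r2:-1,r3:5,r4:Mul1,r5:3
cycle 4: issue ADD r3<-Add1 // r0:3,r1:4,r2:-1,r3:Add1,r4:Mul1,r5:3
cycle 5: CDB Add2=-6; issue MUL r1<-Mul2 // r0:3,r1:Mul2,r2:-1,r3:Add1,r4:Mul1,r5:3
cycle 6: CDB Add1=8; stall // r0:3,r1:Mul2,r2:-1,r3:8,r4:Mul1,r5:3
cycle 7: stall // r0:3,r1:Mul2,r2:-1,r3:8,r4:Mul1,r5:3
cycle 8: stall // r0:3,r1:Mul2,r2:-1,r3:8,r4:Mul1,r5:3
cycle 9: stall // r0:3,r1:Mul2,r2:-1,r3:8,r4:Mul1,r5:3
cycle 10: CDB Mul1=-24; issue MUL r2<-Mul1 // r0:3,r1:Mul2,r2:Mul1,r3:8,r4:-24,r5:3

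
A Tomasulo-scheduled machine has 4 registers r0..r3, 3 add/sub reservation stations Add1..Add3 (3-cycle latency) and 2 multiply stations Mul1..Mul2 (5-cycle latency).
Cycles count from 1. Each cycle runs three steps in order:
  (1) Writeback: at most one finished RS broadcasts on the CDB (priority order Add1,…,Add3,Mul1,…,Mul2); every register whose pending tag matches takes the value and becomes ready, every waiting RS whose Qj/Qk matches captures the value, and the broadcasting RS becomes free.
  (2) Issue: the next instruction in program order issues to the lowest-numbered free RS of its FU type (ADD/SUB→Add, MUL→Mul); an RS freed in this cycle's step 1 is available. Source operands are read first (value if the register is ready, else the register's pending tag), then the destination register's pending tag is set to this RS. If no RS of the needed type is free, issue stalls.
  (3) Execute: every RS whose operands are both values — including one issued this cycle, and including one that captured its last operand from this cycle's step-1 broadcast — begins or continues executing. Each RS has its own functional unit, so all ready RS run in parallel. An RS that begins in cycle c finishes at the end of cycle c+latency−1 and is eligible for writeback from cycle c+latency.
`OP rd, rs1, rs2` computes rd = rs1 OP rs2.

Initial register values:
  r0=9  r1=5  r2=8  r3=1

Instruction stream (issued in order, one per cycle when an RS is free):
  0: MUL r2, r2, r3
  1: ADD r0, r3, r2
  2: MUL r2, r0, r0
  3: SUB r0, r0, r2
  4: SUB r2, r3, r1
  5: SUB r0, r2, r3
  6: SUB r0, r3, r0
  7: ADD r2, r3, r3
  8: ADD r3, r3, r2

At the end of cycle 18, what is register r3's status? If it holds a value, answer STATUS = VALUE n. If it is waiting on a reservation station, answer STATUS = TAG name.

c1: issue MUL r2<-Mul1 | r0:9,r1:5,r2:Mul1,r3:1
c2: issue ADD r0<-Add1 | r0:Add1,r1:5,r2:Mul1,r3:1
c3: issue MUL r2<-Mul2 | r0:Add1,r1:5,r2:Mul2,r3:1
c4: issue SUB r0<-Add2 | r0:Add2,r1:5,r2:Mul2,r3:1
c5: issue SUB r2<-Add3 | r0:Add2,r1:5,r2:Add3,r3:1
c6: CDB Mul1=8; stall | r0:Add2,r1:5,r2:Add3,r3:1
c7: stall | r0:Add2,r1:5,r2:Add3,r3:1
c8: CDB Add3=-4; issue SUB r0<-Add3 | r0:Add3,r1:5,r2:-4,r3:1
c9: CDB Add1=9; issue SUB r0<-Add1 | r0:Add1,r1:5,r2:-4,r3:1
c10: stall | r0:Add1,r1:5,r2:-4,r3:1
c11: CDB Add3=-5; issue ADD r2<-Add3 | r0:Add1,r1:5,r2:Add3,r3:1
c12: stall | r0:Add1,r1:5,r2:Add3,r3:1
c13: stall | r0:Add1,r1:5,r2:Add3,r3:1
c14: CDB Add1=6; issue ADD r3<-Add1 | r0:6,r1:5,r2:Add3,r3:Add1
c15: CDB Add3=2 | r0:6,r1:5,r2:2,r3:Add1
c16: CDB Mul2=81 | r0:6,r1:5,r2:2,r3:Add1
c17: - | r0:6,r1:5,r2:2,r3:Add1
c18: CDB Add1=3 | r0:6,r1:5,r2:2,r3:3

STATUS = VALUE 3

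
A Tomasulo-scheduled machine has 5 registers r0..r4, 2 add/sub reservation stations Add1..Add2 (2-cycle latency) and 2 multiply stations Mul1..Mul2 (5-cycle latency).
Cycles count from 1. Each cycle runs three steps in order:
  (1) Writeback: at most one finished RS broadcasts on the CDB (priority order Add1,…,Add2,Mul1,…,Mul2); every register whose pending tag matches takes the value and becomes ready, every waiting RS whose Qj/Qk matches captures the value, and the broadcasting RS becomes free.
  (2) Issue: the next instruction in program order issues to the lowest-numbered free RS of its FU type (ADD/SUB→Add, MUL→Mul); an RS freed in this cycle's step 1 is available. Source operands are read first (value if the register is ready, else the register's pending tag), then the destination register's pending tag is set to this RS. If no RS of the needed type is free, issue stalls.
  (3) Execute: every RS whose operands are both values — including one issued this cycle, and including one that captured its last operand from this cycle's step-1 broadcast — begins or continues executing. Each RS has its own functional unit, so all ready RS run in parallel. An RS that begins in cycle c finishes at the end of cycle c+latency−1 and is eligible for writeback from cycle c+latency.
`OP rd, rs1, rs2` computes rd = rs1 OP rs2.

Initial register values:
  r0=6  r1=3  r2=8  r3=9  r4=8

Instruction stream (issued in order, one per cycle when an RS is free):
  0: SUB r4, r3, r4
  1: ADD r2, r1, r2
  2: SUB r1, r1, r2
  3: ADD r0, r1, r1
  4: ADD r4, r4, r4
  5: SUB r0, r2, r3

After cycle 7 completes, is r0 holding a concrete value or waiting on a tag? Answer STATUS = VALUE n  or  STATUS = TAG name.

STATUS = TAG Add2

  c1: issue SUB r4<-Add1  regs: r0:6,r1:3,r2:8,r3:9,r4:Add1
  c2: issue ADD r2<-Add2  regs: r0:6,r1:3,r2:Add2,r3:9,r4:Add1
  c3: CDB Add1=1; issue SUB r1<-Add1  regs: r0:6,r1:Add1,r2:Add2,r3:9,r4:1
  c4: CDB Add2=11; issue ADD r0<-Add2  regs: r0:Add2,r1:Add1,r2:11,r3:9,r4:1
  c5: stall  regs: r0:Add2,r1:Add1,r2:11,r3:9,r4:1
  c6: CDB Add1=-8; issue ADD r4<-Add1  regs: r0:Add2,r1:-8,r2:11,r3:9,r4:Add1
  c7: stall  regs: r0:Add2,r1:-8,r2:11,r3:9,r4:Add1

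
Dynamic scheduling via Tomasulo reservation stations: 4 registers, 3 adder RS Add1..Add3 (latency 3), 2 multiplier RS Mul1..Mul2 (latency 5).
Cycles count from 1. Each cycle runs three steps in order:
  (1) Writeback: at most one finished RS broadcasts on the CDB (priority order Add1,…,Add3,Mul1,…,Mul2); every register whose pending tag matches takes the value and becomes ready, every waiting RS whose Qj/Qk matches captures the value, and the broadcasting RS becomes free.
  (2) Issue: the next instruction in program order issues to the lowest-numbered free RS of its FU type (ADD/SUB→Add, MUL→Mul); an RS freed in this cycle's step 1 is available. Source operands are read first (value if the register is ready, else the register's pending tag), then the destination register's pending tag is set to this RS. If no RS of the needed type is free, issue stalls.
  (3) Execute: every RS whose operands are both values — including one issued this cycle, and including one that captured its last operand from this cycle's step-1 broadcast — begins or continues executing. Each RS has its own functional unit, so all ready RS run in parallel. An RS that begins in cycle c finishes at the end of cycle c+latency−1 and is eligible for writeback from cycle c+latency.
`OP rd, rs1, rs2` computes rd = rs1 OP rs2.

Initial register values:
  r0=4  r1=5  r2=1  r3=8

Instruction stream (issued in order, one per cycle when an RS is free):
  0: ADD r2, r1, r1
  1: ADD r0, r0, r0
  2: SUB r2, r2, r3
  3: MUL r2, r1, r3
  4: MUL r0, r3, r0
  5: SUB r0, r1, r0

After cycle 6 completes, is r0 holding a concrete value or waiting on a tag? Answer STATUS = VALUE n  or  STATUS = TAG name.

cycle 1: issue ADD r2<-Add1 // r0:4,r1:5,r2:Add1,r3:8
cycle 2: issue ADD r0<-Add2 // r0:Add2,r1:5,r2:Add1,r3:8
cycle 3: issue SUB r2<-Add3 // r0:Add2,r1:5,r2:Add3,r3:8
cycle 4: CDB Add1=10; issue MUL r2<-Mul1 // r0:Add2,r1:5,r2:Mul1,r3:8
cycle 5: CDB Add2=8; issue MUL r0<-Mul2 // r0:Mul2,r1:5,r2:Mul1,r3:8
cycle 6: issue SUB r0<-Add1 // r0:Add1,r1:5,r2:Mul1,r3:8

STATUS = TAG Add1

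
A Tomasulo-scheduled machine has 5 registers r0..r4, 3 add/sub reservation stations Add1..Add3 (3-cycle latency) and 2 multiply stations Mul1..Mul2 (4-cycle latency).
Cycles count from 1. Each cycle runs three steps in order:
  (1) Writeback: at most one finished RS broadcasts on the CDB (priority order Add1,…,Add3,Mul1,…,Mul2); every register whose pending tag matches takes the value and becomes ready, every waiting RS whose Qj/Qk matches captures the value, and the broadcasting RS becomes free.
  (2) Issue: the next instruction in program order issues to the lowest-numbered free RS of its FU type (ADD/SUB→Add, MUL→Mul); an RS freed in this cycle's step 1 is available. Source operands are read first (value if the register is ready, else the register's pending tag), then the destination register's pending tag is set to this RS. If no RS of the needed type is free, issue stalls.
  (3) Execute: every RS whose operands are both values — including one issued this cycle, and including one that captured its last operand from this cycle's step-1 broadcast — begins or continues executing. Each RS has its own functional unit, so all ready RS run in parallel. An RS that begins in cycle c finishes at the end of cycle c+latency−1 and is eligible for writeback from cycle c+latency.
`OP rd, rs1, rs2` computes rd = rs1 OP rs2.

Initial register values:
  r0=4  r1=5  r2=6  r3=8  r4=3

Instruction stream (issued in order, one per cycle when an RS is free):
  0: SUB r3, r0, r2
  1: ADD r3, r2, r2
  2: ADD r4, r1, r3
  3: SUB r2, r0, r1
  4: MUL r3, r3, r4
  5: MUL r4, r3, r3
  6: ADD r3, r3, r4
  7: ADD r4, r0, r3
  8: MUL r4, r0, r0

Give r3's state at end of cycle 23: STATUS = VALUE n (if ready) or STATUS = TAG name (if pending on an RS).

c1: issue SUB r3<-Add1 | r0:4,r1:5,r2:6,r3:Add1,r4:3
c2: issue ADD r3<-Add2 | r0:4,r1:5,r2:6,r3:Add2,r4:3
c3: issue ADD r4<-Add3 | r0:4,r1:5,r2:6,r3:Add2,r4:Add3
c4: CDB Add1=-2; issue SUB r2<-Add1 | r0:4,r1:5,r2:Add1,r3:Add2,r4:Add3
c5: CDB Add2=12; issue MUL r3<-Mul1 | r0:4,r1:5,r2:Add1,r3:Mul1,r4:Add3
c6: issue MUL r4<-Mul2 | r0:4,r1:5,r2:Add1,r3:Mul1,r4:Mul2
c7: CDB Add1=-1; issue ADD r3<-Add1 | r0:4,r1:5,r2:-1,r3:Add1,r4:Mul2
c8: CDB Add3=17; issue ADD r4<-Add2 | r0:4,r1:5,r2:-1,r3:Add1,r4:Add2
c9: stall | r0:4,r1:5,r2:-1,r3:Add1,r4:Add2
c10: stall | r0:4,r1:5,r2:-1,r3:Add1,r4:Add2
c11: stall | r0:4,r1:5,r2:-1,r3:Add1,r4:Add2
c12: CDB Mul1=204; issue MUL r4<-Mul1 | r0:4,r1:5,r2:-1,r3:Add1,r4:Mul1
c13: - | r0:4,r1:5,r2:-1,r3:Add1,r4:Mul1
c14: - | r0:4,r1:5,r2:-1,r3:Add1,r4:Mul1
c15: - | r0:4,r1:5,r2:-1,r3:Add1,r4:Mul1
c16: CDB Mul1=16 | r0:4,r1:5,r2:-1,r3:Add1,r4:16
c17: CDB Mul2=41616 | r0:4,r1:5,r2:-1,r3:Add1,r4:16
c18: - | r0:4,r1:5,r2:-1,r3:Add1,r4:16
c19: - | r0:4,r1:5,r2:-1,r3:Add1,r4:16
c20: CDB Add1=41820 | r0:4,r1:5,r2:-1,r3:41820,r4:16
c21: - | r0:4,r1:5,r2:-1,r3:41820,r4:16
c22: - | r0:4,r1:5,r2:-1,r3:41820,r4:16
c23: CDB Add2=41824 | r0:4,r1:5,r2:-1,r3:41820,r4:16

STATUS = VALUE 41820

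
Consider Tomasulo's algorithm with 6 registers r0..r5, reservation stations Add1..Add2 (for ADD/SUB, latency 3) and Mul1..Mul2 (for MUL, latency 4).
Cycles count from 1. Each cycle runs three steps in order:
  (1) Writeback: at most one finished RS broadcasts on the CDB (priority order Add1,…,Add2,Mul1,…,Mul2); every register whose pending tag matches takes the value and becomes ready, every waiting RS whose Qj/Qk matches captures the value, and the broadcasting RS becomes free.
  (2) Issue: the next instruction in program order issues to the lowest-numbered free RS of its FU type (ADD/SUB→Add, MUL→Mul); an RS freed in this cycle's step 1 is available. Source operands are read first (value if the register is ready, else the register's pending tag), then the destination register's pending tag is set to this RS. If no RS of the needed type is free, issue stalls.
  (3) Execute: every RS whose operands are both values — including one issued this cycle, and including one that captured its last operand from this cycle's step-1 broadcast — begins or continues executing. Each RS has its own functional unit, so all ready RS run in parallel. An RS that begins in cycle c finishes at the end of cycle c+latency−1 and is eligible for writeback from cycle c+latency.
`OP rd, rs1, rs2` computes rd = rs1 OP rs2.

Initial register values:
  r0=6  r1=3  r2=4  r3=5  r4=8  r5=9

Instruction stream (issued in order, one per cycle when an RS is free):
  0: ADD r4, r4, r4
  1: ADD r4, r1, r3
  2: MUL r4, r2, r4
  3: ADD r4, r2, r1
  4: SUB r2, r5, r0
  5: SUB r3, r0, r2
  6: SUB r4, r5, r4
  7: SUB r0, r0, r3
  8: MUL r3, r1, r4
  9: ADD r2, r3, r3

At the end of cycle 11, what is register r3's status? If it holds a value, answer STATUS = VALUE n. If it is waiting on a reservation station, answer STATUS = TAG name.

  c1: issue ADD r4<-Add1  regs: r0:6,r1:3,r2:4,r3:5,r4:Add1,r5:9
  c2: issue ADD r4<-Add2  regs: r0:6,r1:3,r2:4,r3:5,r4:Add2,r5:9
  c3: issue MUL r4<-Mul1  regs: r0:6,r1:3,r2:4,r3:5,r4:Mul1,r5:9
  c4: CDB Add1=16; issue ADD r4<-Add1  regs: r0:6,r1:3,r2:4,r3:5,r4:Add1,r5:9
  c5: CDB Add2=8; issue SUB r2<-Add2  regs: r0:6,r1:3,r2:Add2,r3:5,r4:Add1,r5:9
  c6: stall  regs: r0:6,r1:3,r2:Add2,r3:5,r4:Add1,r5:9
  c7: CDB Add1=7; issue SUB r3<-Add1  regs: r0:6,r1:3,r2:Add2,r3:Add1,r4:7,r5:9
  c8: CDB Add2=3; issue SUB r4<-Add2  regs: r0:6,r1:3,r2:3,r3:Add1,r4:Add2,r5:9
  c9: CDB Mul1=32; stall  regs: r0:6,r1:3,r2:3,r3:Add1,r4:Add2,r5:9
  c10: stall  regs: r0:6,r1:3,r2:3,r3:Add1,r4:Add2,r5:9
  c11: CDB Add1=3; issue SUB r0<-Add1  regs: r0:Add1,r1:3,r2:3,r3:3,r4:Add2,r5:9

STATUS = VALUE 3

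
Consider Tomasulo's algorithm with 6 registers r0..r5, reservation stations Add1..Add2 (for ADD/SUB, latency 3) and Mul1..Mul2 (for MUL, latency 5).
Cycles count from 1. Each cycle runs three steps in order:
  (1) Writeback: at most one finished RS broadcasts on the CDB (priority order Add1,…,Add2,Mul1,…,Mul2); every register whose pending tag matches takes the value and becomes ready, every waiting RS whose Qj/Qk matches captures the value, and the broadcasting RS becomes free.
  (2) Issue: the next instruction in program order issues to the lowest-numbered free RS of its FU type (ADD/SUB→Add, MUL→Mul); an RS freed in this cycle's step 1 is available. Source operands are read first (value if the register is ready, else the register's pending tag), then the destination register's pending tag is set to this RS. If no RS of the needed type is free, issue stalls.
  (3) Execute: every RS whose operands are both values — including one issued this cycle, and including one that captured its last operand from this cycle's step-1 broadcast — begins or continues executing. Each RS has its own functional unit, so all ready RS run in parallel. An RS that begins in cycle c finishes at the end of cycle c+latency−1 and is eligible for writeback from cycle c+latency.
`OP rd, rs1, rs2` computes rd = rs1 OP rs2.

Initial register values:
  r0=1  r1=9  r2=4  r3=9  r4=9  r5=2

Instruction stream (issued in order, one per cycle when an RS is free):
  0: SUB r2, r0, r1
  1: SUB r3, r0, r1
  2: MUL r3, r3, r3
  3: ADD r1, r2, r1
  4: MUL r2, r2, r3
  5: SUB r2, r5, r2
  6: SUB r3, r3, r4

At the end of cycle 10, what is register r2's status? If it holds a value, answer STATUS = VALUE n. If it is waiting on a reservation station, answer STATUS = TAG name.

STATUS = TAG Add2

  c1: issue SUB r2<-Add1  regs: r0:1,r1:9,r2:Add1,r3:9,r4:9,r5:2
  c2: issue SUB r3<-Add2  regs: r0:1,r1:9,r2:Add1,r3:Add2,r4:9,r5:2
  c3: issue MUL r3<-Mul1  regs: r0:1,r1:9,r2:Add1,r3:Mul1,r4:9,r5:2
  c4: CDB Add1=-8; issue ADD r1<-Add1  regs: r0:1,r1:Add1,r2:-8,r3:Mul1,r4:9,r5:2
  c5: CDB Add2=-8; issue MUL r2<-Mul2  regs: r0:1,r1:Add1,r2:Mul2,r3:Mul1,r4:9,r5:2
  c6: issue SUB r2<-Add2  regs: r0:1,r1:Add1,r2:Add2,r3:Mul1,r4:9,r5:2
  c7: CDB Add1=1; issue SUB r3<-Add1  regs: r0:1,r1:1,r2:Add2,r3:Add1,r4:9,r5:2
  c8: -  regs: r0:1,r1:1,r2:Add2,r3:Add1,r4:9,r5:2
  c9: -  regs: r0:1,r1:1,r2:Add2,r3:Add1,r4:9,r5:2
  c10: CDB Mul1=64  regs: r0:1,r1:1,r2:Add2,r3:Add1,r4:9,r5:2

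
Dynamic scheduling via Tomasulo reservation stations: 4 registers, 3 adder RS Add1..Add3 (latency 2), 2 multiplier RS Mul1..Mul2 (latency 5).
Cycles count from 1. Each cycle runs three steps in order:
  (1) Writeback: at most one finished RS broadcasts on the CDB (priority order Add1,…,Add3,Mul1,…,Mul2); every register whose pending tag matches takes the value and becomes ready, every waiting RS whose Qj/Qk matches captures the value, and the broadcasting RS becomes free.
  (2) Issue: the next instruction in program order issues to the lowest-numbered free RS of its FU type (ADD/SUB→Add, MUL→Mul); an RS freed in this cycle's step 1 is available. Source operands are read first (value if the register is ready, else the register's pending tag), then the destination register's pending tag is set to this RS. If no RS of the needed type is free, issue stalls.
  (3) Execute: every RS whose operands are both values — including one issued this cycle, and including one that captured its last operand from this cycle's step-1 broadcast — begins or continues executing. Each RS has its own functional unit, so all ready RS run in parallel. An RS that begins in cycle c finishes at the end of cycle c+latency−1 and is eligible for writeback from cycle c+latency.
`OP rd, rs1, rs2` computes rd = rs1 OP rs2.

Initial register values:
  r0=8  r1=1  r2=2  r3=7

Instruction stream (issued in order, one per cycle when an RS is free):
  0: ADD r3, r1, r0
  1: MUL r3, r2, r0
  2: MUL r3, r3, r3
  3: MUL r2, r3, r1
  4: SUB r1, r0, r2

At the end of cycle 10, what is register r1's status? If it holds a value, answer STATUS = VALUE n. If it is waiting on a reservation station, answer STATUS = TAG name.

STATUS = TAG Add1

cycle 1: issue ADD r3<-Add1 // r0:8,r1:1,r2:2,r3:Add1
cycle 2: issue MUL r3<-Mul1 // r0:8,r1:1,r2:2,r3:Mul1
cycle 3: CDB Add1=9; issue MUL r3<-Mul2 // r0:8,r1:1,r2:2,r3:Mul2
cycle 4: stall // r0:8,r1:1,r2:2,r3:Mul2
cycle 5: stall // r0:8,r1:1,r2:2,r3:Mul2
cycle 6: stall // r0:8,r1:1,r2:2,r3:Mul2
cycle 7: CDB Mul1=16; issue MUL r2<-Mul1 // r0:8,r1:1,r2:Mul1,r3:Mul2
cycle 8: issue SUB r1<-Add1 // r0:8,r1:Add1,r2:Mul1,r3:Mul2
cycle 9: - // r0:8,r1:Add1,r2:Mul1,r3:Mul2
cycle 10: - // r0:8,r1:Add1,r2:Mul1,r3:Mul2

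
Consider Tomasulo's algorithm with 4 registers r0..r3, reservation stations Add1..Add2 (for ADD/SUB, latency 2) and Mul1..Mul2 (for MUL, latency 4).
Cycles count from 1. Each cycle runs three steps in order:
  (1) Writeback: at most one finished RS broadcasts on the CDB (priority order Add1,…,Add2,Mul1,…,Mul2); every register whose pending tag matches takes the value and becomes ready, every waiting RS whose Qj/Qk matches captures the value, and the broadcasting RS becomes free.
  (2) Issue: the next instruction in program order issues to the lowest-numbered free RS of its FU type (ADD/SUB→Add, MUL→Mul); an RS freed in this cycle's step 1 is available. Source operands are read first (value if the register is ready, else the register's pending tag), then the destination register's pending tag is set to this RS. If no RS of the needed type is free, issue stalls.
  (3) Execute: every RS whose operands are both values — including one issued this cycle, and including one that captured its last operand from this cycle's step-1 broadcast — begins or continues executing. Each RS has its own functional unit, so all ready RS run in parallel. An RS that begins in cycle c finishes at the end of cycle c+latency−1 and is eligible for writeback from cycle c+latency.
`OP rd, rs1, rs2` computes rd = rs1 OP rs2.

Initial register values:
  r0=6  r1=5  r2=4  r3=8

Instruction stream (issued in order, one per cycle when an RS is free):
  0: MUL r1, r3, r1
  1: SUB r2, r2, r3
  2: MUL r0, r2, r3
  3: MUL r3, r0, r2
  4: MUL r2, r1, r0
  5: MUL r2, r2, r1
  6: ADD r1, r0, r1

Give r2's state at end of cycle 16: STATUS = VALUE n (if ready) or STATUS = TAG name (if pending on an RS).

STATUS = TAG Mul1

  c1: issue MUL r1<-Mul1  regs: r0:6,r1:Mul1,r2:4,r3:8
  c2: issue SUB r2<-Add1  regs: r0:6,r1:Mul1,r2:Add1,r3:8
  c3: issue MUL r0<-Mul2  regs: r0:Mul2,r1:Mul1,r2:Add1,r3:8
  c4: CDB Add1=-4; stall  regs: r0:Mul2,r1:Mul1,r2:-4,r3:8
  c5: CDB Mul1=40; issue MUL r3<-Mul1  regs: r0:Mul2,r1:40,r2:-4,r3:Mul1
  c6: stall  regs: r0:Mul2,r1:40,r2:-4,r3:Mul1
  c7: stall  regs: r0:Mul2,r1:40,r2:-4,r3:Mul1
  c8: CDB Mul2=-32; issue MUL r2<-Mul2  regs: r0:-32,r1:40,r2:Mul2,r3:Mul1
  c9: stall  regs: r0:-32,r1:40,r2:Mul2,r3:Mul1
  c10: stall  regs: r0:-32,r1:40,r2:Mul2,r3:Mul1
  c11: stall  regs: r0:-32,r1:40,r2:Mul2,r3:Mul1
  c12: CDB Mul1=128; issue MUL r2<-Mul1  regs: r0:-32,r1:40,r2:Mul1,r3:128
  c13: CDB Mul2=-1280; issue ADD r1<-Add1  regs: r0:-32,r1:Add1,r2:Mul1,r3:128
  c14: -  regs: r0:-32,r1:Add1,r2:Mul1,r3:128
  c15: CDB Add1=8  regs: r0:-32,r1:8,r2:Mul1,r3:128
  c16: -  regs: r0:-32,r1:8,r2:Mul1,r3:128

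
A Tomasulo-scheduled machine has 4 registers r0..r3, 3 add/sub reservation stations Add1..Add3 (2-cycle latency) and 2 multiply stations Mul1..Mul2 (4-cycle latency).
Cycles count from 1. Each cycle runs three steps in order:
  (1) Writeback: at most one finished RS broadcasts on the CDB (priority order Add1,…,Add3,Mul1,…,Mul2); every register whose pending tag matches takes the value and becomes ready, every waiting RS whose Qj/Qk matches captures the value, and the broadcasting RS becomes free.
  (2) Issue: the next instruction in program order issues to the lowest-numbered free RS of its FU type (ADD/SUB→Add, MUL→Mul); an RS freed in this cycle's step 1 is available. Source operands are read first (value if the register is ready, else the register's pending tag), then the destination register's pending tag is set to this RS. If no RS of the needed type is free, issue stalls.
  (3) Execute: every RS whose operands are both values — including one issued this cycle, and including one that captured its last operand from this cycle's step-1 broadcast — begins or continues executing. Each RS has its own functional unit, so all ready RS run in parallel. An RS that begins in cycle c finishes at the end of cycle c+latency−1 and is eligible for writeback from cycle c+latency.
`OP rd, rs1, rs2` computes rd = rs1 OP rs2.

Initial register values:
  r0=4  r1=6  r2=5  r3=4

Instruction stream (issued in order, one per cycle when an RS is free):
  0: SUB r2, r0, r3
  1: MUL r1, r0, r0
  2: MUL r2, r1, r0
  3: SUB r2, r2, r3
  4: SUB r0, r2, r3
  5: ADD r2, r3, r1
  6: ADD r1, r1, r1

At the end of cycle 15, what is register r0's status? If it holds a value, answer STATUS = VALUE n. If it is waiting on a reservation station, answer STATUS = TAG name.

  c1: issue SUB r2<-Add1  regs: r0:4,r1:6,r2:Add1,r3:4
  c2: issue MUL r1<-Mul1  regs: r0:4,r1:Mul1,r2:Add1,r3:4
  c3: CDB Add1=0; issue MUL r2<-Mul2  regs: r0:4,r1:Mul1,r2:Mul2,r3:4
  c4: issue SUB r2<-Add1  regs: r0:4,r1:Mul1,r2:Add1,r3:4
  c5: issue SUB r0<-Add2  regs: r0:Add2,r1:Mul1,r2:Add1,r3:4
  c6: CDB Mul1=16; issue ADD r2<-Add3  regs: r0:Add2,r1:16,r2:Add3,r3:4
  c7: stall  regs: r0:Add2,r1:16,r2:Add3,r3:4
  c8: CDB Add3=20; issue ADD r1<-Add3  regs: r0:Add2,r1:Add3,r2:20,r3:4
  c9: -  regs: r0:Add2,r1:Add3,r2:20,r3:4
  c10: CDB Add3=32  regs: r0:Add2,r1:32,r2:20,r3:4
  c11: CDB Mul2=64  regs: r0:Add2,r1:32,r2:20,r3:4
  c12: -  regs: r0:Add2,r1:32,r2:20,r3:4
  c13: CDB Add1=60  regs: r0:Add2,r1:32,r2:20,r3:4
  c14: -  regs: r0:Add2,r1:32,r2:20,r3:4
  c15: CDB Add2=56  regs: r0:56,r1:32,r2:20,r3:4

STATUS = VALUE 56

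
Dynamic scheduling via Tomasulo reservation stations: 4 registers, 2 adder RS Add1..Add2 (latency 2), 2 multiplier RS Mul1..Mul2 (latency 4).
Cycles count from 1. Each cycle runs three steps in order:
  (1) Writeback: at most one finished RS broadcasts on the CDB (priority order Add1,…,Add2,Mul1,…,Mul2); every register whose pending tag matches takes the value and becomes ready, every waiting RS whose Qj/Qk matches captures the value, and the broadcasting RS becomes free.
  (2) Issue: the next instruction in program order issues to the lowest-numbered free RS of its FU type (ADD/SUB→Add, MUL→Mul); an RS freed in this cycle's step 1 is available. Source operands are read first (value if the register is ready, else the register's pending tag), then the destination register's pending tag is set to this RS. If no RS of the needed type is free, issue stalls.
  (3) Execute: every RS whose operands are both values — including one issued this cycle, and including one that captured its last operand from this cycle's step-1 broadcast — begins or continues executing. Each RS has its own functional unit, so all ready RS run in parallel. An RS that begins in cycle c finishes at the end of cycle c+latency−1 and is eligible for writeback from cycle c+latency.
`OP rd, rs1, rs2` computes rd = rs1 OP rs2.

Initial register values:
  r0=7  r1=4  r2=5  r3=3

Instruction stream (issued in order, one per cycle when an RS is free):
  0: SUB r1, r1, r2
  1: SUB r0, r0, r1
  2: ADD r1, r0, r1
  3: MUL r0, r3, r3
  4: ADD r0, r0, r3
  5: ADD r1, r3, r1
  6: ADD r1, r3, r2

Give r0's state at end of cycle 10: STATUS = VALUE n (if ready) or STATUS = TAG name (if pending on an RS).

STATUS = VALUE 12

c1: issue SUB r1<-Add1 | r0:7,r1:Add1,r2:5,r3:3
c2: issue SUB r0<-Add2 | r0:Add2,r1:Add1,r2:5,r3:3
c3: CDB Add1=-1; issue ADD r1<-Add1 | r0:Add2,r1:Add1,r2:5,r3:3
c4: issue MUL r0<-Mul1 | r0:Mul1,r1:Add1,r2:5,r3:3
c5: CDB Add2=8; issue ADD r0<-Add2 | r0:Add2,r1:Add1,r2:5,r3:3
c6: stall | r0:Add2,r1:Add1,r2:5,r3:3
c7: CDB Add1=7; issue ADD r1<-Add1 | r0:Add2,r1:Add1,r2:5,r3:3
c8: CDB Mul1=9; stall | r0:Add2,r1:Add1,r2:5,r3:3
c9: CDB Add1=10; issue ADD r1<-Add1 | r0:Add2,r1:Add1,r2:5,r3:3
c10: CDB Add2=12 | r0:12,r1:Add1,r2:5,r3:3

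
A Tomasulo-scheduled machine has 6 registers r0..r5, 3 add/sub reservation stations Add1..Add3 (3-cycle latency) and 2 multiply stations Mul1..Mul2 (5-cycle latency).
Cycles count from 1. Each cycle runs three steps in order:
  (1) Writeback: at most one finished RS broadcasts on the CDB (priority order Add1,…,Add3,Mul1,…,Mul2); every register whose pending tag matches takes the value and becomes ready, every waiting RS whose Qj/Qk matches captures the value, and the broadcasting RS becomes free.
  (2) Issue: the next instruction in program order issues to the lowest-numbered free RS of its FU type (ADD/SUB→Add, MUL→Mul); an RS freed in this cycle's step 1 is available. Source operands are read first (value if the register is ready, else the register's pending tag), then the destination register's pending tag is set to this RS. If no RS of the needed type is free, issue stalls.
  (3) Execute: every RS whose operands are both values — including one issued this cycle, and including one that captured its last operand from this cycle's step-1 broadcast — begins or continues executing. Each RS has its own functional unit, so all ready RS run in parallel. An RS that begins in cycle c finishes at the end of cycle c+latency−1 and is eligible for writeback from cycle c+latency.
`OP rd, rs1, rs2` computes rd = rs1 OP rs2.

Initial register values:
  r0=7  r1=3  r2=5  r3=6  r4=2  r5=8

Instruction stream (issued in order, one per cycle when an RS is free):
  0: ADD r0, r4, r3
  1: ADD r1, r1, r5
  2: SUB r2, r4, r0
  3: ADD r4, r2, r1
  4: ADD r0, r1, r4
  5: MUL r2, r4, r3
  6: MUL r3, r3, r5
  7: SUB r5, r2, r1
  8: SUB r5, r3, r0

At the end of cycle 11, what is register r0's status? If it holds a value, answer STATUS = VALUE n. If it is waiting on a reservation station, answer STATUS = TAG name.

STATUS = TAG Add2

  c1: issue ADD r0<-Add1  regs: r0:Add1,r1:3,r2:5,r3:6,r4:2,r5:8
  c2: issue ADD r1<-Add2  regs: r0:Add1,r1:Add2,r2:5,r3:6,r4:2,r5:8
  c3: issue SUB r2<-Add3  regs: r0:Add1,r1:Add2,r2:Add3,r3:6,r4:2,r5:8
  c4: CDB Add1=8; issue ADD r4<-Add1  regs: r0:8,r1:Add2,r2:Add3,r3:6,r4:Add1,r5:8
  c5: CDB Add2=11; issue ADD r0<-Add2  regs: r0:Add2,r1:11,r2:Add3,r3:6,r4:Add1,r5:8
  c6: issue MUL r2<-Mul1  regs: r0:Add2,r1:11,r2:Mul1,r3:6,r4:Add1,r5:8
  c7: CDB Add3=-6; issue MUL r3<-Mul2  regs: r0:Add2,r1:11,r2:Mul1,r3:Mul2,r4:Add1,r5:8
  c8: issue SUB r5<-Add3  regs: r0:Add2,r1:11,r2:Mul1,r3:Mul2,r4:Add1,r5:Add3
  c9: stall  regs: r0:Add2,r1:11,r2:Mul1,r3:Mul2,r4:Add1,r5:Add3
  c10: CDB Add1=5; issue SUB r5<-Add1  regs: r0:Add2,r1:11,r2:Mul1,r3:Mul2,r4:5,r5:Add1
  c11: -  regs: r0:Add2,r1:11,r2:Mul1,r3:Mul2,r4:5,r5:Add1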